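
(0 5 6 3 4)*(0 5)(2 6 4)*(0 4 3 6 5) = (0 4)(2 5 3)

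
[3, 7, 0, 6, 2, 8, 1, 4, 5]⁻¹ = [2, 6, 4, 0, 7, 8, 3, 1, 5]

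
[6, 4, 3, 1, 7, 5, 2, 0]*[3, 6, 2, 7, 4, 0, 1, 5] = [1, 4, 7, 6, 5, 0, 2, 3]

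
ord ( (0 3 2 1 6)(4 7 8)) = 15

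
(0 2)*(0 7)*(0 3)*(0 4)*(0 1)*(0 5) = (0 2 7 3 4 1 5)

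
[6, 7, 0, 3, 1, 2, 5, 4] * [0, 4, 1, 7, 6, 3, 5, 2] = [5, 2, 0, 7, 4, 1, 3, 6]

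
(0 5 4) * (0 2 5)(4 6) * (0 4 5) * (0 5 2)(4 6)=(0 6 2 5 4)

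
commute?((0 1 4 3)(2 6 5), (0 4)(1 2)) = no:(0 1 4 3)(2 6 5)*(0 4)(1 2) = (0 2 6 5 1)(3 4), (0 4)(1 2)*(0 1 4 3)(2 6 5) = (0 3)(1 6 5 2 4)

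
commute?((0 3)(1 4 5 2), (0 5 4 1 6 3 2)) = no:(0 3)(1 4 5 2)*(0 5 4 1 6 3 2) = (0 2 6 3 5), (0 5 4 1 6 3 2)*(0 3)(1 4 5 2) = (0 2 3 1 6)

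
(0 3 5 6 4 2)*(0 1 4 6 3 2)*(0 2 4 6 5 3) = (0 4 2 1 6 5)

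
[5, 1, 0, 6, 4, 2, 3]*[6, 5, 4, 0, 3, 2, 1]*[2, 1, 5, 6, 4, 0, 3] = [5, 0, 3, 1, 6, 4, 2]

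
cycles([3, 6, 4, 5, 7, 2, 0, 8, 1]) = (0 3 5 2 4 7 8 1 6)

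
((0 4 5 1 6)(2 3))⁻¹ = (0 6 1 5 4)(2 3)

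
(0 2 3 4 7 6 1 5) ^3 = (0 4 1 2 7 5 3 6) 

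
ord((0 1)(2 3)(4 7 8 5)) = 4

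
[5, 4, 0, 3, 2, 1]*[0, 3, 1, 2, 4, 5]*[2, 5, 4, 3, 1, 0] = [0, 1, 2, 4, 5, 3]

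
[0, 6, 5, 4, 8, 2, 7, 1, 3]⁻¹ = [0, 7, 5, 8, 3, 2, 1, 6, 4]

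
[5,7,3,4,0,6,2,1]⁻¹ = [4,7,6,2,3,0,5,1]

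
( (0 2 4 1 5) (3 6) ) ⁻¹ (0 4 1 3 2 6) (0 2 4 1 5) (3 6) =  (1 5 6 4 3 2) 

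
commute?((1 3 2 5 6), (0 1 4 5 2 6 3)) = no:(1 3 2 5 6)*(0 1 4 5 2 6 3) = (0 1)(3 6 4 5), (0 1 4 5 2 6 3)*(1 3 2 5 6) = (0 3)(1 4 6 2)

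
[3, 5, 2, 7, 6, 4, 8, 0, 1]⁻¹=[7, 8, 2, 0, 5, 1, 4, 3, 6]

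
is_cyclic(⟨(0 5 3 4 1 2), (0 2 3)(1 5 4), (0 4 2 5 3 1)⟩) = no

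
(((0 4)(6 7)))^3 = (0 4)(6 7)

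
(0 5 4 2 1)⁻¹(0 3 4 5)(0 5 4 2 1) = (2 4 5 3)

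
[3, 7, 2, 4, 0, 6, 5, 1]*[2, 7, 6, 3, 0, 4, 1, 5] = [3, 5, 6, 0, 2, 1, 4, 7]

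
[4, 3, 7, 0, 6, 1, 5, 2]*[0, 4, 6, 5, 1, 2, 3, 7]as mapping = [0→1, 1→5, 2→7, 3→0, 4→3, 5→4, 6→2, 7→6]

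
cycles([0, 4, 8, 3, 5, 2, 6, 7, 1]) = (1 4 5 2 8)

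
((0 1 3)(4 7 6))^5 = (0 3 1)(4 6 7)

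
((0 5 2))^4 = (0 5 2)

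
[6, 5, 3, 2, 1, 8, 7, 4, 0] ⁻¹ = [8, 4, 3, 2, 7, 1, 0, 6, 5] 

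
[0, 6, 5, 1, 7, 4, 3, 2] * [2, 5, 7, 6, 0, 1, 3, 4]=[2, 3, 1, 5, 4, 0, 6, 7]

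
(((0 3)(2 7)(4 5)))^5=(0 3)(2 7)(4 5)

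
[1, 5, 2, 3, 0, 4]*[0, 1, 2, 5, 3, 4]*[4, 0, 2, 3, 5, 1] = [0, 5, 2, 1, 4, 3]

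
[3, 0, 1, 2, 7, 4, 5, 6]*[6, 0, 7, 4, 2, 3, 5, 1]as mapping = [0→4, 1→6, 2→0, 3→7, 4→1, 5→2, 6→3, 7→5]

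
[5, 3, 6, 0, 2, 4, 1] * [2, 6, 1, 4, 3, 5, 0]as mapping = [0→5, 1→4, 2→0, 3→2, 4→1, 5→3, 6→6]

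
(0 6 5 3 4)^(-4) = (0 6 5 3 4)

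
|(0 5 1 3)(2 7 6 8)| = 4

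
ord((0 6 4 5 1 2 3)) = 7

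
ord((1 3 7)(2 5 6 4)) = 12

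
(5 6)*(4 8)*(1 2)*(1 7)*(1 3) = (1 2 7 3)(4 8)(5 6)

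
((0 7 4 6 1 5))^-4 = (0 4 1)(5 7 6)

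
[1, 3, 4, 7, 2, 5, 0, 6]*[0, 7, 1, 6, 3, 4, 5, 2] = [7, 6, 3, 2, 1, 4, 0, 5]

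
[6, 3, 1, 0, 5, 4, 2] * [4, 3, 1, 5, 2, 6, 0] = [0, 5, 3, 4, 6, 2, 1]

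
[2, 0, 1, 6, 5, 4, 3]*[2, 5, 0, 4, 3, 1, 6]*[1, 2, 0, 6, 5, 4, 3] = [1, 0, 4, 3, 2, 6, 5]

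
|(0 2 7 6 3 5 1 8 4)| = 9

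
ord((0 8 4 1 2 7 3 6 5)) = 9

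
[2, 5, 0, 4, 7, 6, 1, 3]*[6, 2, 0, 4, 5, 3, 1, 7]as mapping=[0→0, 1→3, 2→6, 3→5, 4→7, 5→1, 6→2, 7→4]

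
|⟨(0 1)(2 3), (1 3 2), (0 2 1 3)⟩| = 24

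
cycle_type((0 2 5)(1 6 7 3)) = 3.4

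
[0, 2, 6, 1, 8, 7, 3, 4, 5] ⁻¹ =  [0, 3, 1, 6, 7, 8, 2, 5, 4] 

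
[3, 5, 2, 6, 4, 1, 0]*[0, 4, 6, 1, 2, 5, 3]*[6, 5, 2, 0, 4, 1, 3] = [5, 1, 3, 0, 2, 4, 6]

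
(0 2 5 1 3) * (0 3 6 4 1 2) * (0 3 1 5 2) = (0 3 1 6 4 5)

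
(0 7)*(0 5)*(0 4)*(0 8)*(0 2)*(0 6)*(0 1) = (0 7 5 4 8 2 6 1)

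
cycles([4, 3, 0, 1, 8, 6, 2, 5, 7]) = (0 4 8 7 5 6 2)(1 3)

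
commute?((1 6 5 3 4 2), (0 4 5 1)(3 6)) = no:(1 6 5 3 4 2)*(0 4 5 1)(3 6) = (0 4 2)(1 3 5 6), (0 4 5 1)(3 6)*(1 6 5 3 4 2) = (0 2 1)(3 5 6 4)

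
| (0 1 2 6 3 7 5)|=7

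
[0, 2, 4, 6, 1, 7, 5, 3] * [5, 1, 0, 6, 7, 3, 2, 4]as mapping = [0→5, 1→0, 2→7, 3→2, 4→1, 5→4, 6→3, 7→6]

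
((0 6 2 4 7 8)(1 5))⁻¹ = (0 8 7 4 2 6)(1 5)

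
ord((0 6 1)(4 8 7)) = 3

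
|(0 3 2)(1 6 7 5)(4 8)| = 12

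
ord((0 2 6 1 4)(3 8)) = 10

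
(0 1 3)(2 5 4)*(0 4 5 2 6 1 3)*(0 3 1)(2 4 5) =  (0 1 3 5 2 4 6)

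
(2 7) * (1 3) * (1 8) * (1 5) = (1 3 8 5)(2 7)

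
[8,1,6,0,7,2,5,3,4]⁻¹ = [3,1,5,7,8,6,2,4,0]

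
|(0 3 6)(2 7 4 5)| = 12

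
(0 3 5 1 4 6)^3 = (0 1)(3 4)(5 6)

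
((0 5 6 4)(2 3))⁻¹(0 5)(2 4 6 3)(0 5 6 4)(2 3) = (0 4 2 3)(5 6)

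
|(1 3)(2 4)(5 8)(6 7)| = 2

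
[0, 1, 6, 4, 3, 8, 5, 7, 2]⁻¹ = [0, 1, 8, 4, 3, 6, 2, 7, 5]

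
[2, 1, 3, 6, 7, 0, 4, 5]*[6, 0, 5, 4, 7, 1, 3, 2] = [5, 0, 4, 3, 2, 6, 7, 1]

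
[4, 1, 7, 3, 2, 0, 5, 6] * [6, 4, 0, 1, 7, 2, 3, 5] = [7, 4, 5, 1, 0, 6, 2, 3]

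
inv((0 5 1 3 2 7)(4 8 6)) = (0 7 2 3 1 5)(4 6 8)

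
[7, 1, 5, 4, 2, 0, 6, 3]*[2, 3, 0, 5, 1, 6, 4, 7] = [7, 3, 6, 1, 0, 2, 4, 5]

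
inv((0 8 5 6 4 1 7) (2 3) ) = (0 7 1 4 6 5 8) (2 3) 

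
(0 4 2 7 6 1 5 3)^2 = (0 2 6 5)(1 3 4 7)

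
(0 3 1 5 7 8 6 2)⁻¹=(0 2 6 8 7 5 1 3)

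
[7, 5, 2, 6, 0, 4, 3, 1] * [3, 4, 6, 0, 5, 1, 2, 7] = [7, 1, 6, 2, 3, 5, 0, 4]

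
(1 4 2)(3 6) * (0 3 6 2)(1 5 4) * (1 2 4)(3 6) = (0 6 3 4)(1 2 5)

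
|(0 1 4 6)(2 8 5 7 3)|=20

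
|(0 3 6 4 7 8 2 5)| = 8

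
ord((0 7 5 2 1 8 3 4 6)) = 9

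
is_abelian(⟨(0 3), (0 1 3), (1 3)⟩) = no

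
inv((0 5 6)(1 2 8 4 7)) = (0 6 5)(1 7 4 8 2)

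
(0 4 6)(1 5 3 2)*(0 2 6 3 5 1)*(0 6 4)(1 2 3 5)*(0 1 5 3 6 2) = (0 1)(3 4)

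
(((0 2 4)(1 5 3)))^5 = (0 4 2)(1 3 5)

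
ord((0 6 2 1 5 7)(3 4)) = 6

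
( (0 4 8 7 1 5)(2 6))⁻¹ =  (0 5 1 7 8 4)(2 6)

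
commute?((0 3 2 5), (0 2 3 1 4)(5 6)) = no:(0 3 2 5)*(0 2 3 1 4)(5 6) = (0 1 4)(2 6 5), (0 2 3 1 4)(5 6)*(0 3 2 5) = (0 5 6)(1 4 3)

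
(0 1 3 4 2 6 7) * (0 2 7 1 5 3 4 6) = (0 5 3 6 1 4 7 2) 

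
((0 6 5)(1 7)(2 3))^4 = (0 6 5)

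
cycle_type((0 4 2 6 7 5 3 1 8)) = 9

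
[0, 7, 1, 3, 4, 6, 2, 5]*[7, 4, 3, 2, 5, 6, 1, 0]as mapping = [0→7, 1→0, 2→4, 3→2, 4→5, 5→1, 6→3, 7→6]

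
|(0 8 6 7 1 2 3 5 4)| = 9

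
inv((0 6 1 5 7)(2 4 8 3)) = (0 7 5 1 6)(2 3 8 4)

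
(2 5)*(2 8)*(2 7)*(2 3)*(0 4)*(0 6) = (0 4 6) (2 5 8 7 3) 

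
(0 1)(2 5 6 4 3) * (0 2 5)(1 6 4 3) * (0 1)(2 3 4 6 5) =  (0 5 6 4)(1 3 2)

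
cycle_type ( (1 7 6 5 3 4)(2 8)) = 2.6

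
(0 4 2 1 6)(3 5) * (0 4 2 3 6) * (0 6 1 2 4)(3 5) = (0 4 5 1 6)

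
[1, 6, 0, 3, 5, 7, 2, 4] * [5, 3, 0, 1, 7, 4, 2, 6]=[3, 2, 5, 1, 4, 6, 0, 7]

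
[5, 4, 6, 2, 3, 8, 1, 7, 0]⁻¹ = [8, 6, 3, 4, 1, 0, 2, 7, 5]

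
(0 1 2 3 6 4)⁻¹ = (0 4 6 3 2 1)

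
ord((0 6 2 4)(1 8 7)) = 12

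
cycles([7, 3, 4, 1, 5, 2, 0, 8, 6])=(0 7 8 6)(1 3)(2 4 5)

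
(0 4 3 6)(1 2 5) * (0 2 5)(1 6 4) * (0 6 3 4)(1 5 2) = (0 5 3)(1 2 6)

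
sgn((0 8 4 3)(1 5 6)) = -1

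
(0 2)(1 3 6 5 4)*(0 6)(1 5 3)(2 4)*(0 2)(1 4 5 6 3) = (0 5)(1 4 6)(2 3)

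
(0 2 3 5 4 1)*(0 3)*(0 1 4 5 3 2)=(1 2)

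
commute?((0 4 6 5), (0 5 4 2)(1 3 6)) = no:(0 4 6 5) * (0 5 4 2)(1 3 6) = (0 2)(1 3 6 4), (0 5 4 2)(1 3 6) * (0 4 6 5) = (1 3 5 6)(2 4)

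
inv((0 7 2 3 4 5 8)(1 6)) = (0 8 5 4 3 2 7)(1 6)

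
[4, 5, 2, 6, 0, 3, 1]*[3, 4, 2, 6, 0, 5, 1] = [0, 5, 2, 1, 3, 6, 4]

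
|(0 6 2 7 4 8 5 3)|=8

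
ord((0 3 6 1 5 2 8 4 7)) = 9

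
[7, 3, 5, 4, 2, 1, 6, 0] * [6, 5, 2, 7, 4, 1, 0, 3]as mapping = [0→3, 1→7, 2→1, 3→4, 4→2, 5→5, 6→0, 7→6]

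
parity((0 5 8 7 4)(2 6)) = odd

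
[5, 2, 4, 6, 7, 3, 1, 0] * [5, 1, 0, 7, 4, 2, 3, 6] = [2, 0, 4, 3, 6, 7, 1, 5]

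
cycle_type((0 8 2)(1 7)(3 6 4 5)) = 2.3.4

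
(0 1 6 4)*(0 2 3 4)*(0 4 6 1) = (2 3 6 4) 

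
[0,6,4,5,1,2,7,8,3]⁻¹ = [0,4,5,8,2,3,1,6,7]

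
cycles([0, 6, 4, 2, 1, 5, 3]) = (1 6 3 2 4)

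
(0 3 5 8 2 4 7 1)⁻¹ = (0 1 7 4 2 8 5 3)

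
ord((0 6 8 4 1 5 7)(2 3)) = 14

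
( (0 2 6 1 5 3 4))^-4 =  (0 1 4 6 3 2 5)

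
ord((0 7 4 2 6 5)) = 6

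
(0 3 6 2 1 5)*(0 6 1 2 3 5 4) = (0 5 6 3 1 4)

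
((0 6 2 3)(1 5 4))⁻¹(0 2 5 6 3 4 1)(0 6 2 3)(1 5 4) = (0 1 5 6 3 4 2)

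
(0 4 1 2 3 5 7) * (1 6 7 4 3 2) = (0 3 5 4 6 7)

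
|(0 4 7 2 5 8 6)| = 7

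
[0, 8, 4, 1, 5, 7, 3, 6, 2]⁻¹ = [0, 3, 8, 6, 2, 4, 7, 5, 1]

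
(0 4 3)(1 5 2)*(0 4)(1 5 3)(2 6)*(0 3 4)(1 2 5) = (0 3)(1 4 2)(5 6)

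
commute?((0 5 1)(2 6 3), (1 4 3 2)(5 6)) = no:(0 5 1)(2 6 3) * (1 4 3 2)(5 6) = (0 6 2 5 4 3 1), (1 4 3 2)(5 6) * (0 5 1)(2 6 3) = (0 5 3 6 1 4 2)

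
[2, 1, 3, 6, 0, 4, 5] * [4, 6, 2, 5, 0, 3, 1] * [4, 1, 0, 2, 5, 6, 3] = [0, 3, 6, 1, 5, 4, 2]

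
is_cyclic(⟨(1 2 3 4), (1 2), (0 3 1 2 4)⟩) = no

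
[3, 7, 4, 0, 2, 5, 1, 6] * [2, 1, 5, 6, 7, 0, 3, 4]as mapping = [0→6, 1→4, 2→7, 3→2, 4→5, 5→0, 6→1, 7→3]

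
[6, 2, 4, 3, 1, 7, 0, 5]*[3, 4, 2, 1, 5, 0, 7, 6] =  [7, 2, 5, 1, 4, 6, 3, 0]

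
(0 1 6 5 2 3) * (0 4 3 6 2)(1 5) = (0 5)(1 2 6)(3 4)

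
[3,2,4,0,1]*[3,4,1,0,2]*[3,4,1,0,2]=[3,4,1,0,2]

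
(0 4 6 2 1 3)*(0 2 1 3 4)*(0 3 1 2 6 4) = (0 3 6 2 1)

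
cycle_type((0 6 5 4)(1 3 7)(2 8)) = 2.3.4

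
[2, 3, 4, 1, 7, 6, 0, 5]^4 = [5, 1, 6, 3, 0, 4, 7, 2]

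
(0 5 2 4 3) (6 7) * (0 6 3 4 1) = (0 5 2 1) (3 6 7) 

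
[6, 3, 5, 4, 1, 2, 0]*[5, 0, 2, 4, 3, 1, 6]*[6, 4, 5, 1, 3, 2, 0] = [0, 3, 4, 1, 6, 5, 2]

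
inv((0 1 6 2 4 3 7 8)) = (0 8 7 3 4 2 6 1)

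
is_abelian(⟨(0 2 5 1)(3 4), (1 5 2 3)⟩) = no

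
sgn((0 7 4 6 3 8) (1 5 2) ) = -1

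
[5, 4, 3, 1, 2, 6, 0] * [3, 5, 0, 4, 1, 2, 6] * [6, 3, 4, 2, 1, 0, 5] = [4, 3, 1, 0, 6, 5, 2]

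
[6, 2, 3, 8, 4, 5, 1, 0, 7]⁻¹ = [7, 6, 1, 2, 4, 5, 0, 8, 3]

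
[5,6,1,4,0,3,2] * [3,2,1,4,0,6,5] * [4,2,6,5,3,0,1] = [1,0,6,4,5,3,2]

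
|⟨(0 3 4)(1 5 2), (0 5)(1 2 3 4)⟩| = 360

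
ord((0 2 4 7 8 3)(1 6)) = 6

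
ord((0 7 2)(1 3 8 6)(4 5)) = 12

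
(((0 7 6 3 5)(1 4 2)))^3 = (0 3 7 5 6)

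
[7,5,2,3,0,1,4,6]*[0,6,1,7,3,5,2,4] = [4,5,1,7,0,6,3,2]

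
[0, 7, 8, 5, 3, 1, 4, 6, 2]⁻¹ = [0, 5, 8, 4, 6, 3, 7, 1, 2]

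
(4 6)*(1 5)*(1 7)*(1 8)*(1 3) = (1 5 7 8 3)(4 6)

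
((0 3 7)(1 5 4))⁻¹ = (0 7 3)(1 4 5)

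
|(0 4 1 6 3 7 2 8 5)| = 9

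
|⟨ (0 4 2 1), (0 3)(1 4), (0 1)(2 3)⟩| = 120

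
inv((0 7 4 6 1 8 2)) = (0 2 8 1 6 4 7)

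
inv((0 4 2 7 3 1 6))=(0 6 1 3 7 2 4)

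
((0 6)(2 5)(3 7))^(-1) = (0 6)(2 5)(3 7)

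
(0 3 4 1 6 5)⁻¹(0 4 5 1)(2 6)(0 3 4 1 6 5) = (0 6 3 1)(2 5)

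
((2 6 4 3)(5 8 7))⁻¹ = (2 3 4 6)(5 7 8)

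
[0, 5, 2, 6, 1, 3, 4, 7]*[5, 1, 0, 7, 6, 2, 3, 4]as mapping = [0→5, 1→2, 2→0, 3→3, 4→1, 5→7, 6→6, 7→4]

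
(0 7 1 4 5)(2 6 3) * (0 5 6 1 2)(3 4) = (0 7 2 1 3)(4 6)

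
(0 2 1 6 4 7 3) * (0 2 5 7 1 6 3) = (0 5 7)(1 3 2 6 4)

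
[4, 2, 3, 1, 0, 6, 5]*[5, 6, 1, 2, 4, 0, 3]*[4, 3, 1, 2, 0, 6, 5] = [0, 3, 1, 5, 6, 2, 4]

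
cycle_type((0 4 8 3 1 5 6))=7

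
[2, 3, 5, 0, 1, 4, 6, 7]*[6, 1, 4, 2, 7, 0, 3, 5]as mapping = [0→4, 1→2, 2→0, 3→6, 4→1, 5→7, 6→3, 7→5]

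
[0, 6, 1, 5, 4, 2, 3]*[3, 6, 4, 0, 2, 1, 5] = [3, 5, 6, 1, 2, 4, 0]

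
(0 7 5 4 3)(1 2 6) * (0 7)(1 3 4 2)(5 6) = (2 5)(3 7 6)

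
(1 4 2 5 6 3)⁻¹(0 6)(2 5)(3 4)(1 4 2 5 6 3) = (0 3)(1 2)(5 6)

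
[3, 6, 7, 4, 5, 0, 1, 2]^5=[3, 6, 7, 4, 5, 0, 1, 2]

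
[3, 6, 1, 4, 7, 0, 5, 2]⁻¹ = [5, 2, 7, 0, 3, 6, 1, 4]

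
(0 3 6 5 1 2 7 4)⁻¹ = (0 4 7 2 1 5 6 3)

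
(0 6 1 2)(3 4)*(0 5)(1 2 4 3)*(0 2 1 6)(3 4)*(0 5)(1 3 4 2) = (0 5 1 4 6 3 2)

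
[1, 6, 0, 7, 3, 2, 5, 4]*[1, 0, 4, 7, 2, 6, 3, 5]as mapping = [0→0, 1→3, 2→1, 3→5, 4→7, 5→4, 6→6, 7→2]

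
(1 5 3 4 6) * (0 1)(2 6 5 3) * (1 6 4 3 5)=(0 6)(1 5 2 4)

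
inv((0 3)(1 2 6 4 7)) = (0 3)(1 7 4 6 2)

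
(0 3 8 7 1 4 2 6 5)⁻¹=(0 5 6 2 4 1 7 8 3)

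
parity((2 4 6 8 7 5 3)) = even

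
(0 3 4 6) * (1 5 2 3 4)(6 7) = (0 4 7 6)(1 5 2 3)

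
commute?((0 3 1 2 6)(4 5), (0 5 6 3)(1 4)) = no:(0 3 1 2 6)(4 5)*(0 5 6 3)(1 4) = (1 2 3 4 6 5), (0 5 6 3)(1 4)*(0 3 1 2 6)(4 5) = (0 4 2 6 1 5)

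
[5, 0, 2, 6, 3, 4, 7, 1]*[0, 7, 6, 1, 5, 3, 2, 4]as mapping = [0→3, 1→0, 2→6, 3→2, 4→1, 5→5, 6→4, 7→7]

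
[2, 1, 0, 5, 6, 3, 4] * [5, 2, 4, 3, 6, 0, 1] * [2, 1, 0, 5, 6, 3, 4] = [6, 0, 3, 2, 1, 5, 4]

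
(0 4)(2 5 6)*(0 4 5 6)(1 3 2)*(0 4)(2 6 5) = (0 2 5 4)(1 3 6)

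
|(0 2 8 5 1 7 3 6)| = 8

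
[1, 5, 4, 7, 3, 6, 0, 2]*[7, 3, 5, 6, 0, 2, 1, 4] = [3, 2, 0, 4, 6, 1, 7, 5]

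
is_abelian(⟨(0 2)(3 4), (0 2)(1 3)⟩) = no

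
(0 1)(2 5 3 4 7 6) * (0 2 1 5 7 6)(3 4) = (0 5 4 6 1 2 7)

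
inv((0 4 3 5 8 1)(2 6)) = (0 1 8 5 3 4)(2 6)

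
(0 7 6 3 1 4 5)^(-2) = (0 4 3 7 5 1 6)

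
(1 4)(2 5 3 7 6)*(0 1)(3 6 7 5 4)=(0 1 3 5 6 2 4)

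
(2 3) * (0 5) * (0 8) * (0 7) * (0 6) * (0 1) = (0 5 8 7 6 1) (2 3) 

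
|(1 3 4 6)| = 4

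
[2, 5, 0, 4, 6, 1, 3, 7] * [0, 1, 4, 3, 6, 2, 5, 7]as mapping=[0→4, 1→2, 2→0, 3→6, 4→5, 5→1, 6→3, 7→7]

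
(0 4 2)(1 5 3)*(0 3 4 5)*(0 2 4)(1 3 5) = (0 1 2 5)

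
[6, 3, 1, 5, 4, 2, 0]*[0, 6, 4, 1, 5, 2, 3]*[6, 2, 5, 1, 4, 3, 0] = [1, 2, 0, 5, 3, 4, 6]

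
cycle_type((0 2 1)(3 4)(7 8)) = 2^2.3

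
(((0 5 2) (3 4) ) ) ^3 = (3 4) 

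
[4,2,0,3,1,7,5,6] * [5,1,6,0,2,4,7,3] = [2,6,5,0,1,3,4,7]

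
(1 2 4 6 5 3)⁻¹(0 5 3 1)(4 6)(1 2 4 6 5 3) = (0 3 1 2)(5 6)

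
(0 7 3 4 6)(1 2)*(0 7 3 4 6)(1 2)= (0 3 6 7 4)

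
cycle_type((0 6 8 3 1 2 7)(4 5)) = 2.7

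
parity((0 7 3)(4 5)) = odd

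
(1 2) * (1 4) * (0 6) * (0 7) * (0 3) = (0 6 7 3) (1 2 4) 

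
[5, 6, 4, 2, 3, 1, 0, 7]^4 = [0, 1, 4, 2, 3, 5, 6, 7]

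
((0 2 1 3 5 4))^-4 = (0 1 5)(2 3 4)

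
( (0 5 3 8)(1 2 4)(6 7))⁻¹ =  (0 8 3 5)(1 4 2)(6 7)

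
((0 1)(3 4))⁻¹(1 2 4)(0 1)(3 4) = (0 2 3)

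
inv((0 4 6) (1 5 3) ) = (0 6 4) (1 3 5) 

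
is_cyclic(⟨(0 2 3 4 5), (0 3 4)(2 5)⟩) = no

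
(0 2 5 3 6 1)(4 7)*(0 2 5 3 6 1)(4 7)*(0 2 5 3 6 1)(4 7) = (0 3)(1 5)(2 6)(4 7)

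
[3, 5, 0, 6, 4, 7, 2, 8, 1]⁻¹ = [2, 8, 6, 0, 4, 1, 3, 5, 7]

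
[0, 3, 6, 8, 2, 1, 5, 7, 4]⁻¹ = [0, 5, 4, 1, 8, 6, 2, 7, 3]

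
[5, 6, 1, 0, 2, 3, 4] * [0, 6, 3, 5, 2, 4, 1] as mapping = [0→4, 1→1, 2→6, 3→0, 4→3, 5→5, 6→2] 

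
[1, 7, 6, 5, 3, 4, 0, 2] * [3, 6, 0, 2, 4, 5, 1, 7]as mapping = [0→6, 1→7, 2→1, 3→5, 4→2, 5→4, 6→3, 7→0]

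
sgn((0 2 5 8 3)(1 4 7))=1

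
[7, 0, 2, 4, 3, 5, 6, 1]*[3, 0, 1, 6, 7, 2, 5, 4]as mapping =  [0→4, 1→3, 2→1, 3→7, 4→6, 5→2, 6→5, 7→0]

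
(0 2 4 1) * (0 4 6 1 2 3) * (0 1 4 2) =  (0 3 1 2 6 4)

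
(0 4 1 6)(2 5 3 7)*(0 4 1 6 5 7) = (0 1 5 3)(2 7)(4 6)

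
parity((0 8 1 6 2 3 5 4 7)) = even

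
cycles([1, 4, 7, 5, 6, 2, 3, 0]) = (0 1 4 6 3 5 2 7)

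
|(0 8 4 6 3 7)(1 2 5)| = 6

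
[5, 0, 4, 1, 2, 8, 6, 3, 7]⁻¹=[1, 3, 4, 7, 2, 0, 6, 8, 5]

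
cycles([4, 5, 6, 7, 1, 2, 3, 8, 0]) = (0 4 1 5 2 6 3 7 8)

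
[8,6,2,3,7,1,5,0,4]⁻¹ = [7,5,2,3,8,6,1,4,0]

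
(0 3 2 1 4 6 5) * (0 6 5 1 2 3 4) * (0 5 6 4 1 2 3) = (0 1 5 4 6 2 3)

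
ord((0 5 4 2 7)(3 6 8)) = 15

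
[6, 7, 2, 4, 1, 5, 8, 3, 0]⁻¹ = [8, 4, 2, 7, 3, 5, 0, 1, 6]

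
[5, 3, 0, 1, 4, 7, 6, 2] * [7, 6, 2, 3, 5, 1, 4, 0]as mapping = [0→1, 1→3, 2→7, 3→6, 4→5, 5→0, 6→4, 7→2]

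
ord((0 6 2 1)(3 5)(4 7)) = 4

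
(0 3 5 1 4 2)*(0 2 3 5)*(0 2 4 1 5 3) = (0 3 2 4)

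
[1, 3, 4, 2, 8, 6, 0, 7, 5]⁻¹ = [6, 0, 3, 1, 2, 8, 5, 7, 4]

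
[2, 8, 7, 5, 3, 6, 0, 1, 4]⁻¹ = [6, 7, 0, 4, 8, 3, 5, 2, 1]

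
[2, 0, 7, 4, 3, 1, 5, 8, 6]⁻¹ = [1, 5, 0, 4, 3, 6, 8, 2, 7]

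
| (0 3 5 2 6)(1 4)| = 10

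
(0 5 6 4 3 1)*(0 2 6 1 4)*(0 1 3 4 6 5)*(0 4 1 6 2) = (0 4 1)(2 5 3)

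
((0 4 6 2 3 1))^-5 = (0 4 6 2 3 1)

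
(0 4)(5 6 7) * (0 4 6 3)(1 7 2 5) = (0 6 2 5 3)(1 7)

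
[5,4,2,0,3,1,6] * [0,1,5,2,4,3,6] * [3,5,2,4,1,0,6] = [4,1,0,3,2,5,6]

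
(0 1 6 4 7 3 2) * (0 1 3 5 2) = (0 3)(1 6 4 7 5 2)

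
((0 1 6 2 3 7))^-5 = (0 1 6 2 3 7)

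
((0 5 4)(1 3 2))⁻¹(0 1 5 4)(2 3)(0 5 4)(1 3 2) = (0 5 3 4)(1 2)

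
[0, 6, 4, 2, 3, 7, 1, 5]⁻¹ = [0, 6, 3, 4, 2, 7, 1, 5]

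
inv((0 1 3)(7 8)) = (0 3 1)(7 8)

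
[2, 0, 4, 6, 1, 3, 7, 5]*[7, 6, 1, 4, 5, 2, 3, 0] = [1, 7, 5, 3, 6, 4, 0, 2]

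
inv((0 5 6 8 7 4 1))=(0 1 4 7 8 6 5)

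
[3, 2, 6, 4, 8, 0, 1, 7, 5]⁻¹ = [5, 6, 1, 0, 3, 8, 2, 7, 4]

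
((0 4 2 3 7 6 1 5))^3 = (0 3 1 4 7 5 2 6)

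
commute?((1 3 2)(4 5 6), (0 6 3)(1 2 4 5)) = no:(1 3 2)(4 5 6)*(0 6 3)(1 2 4 5) = (0 6 5 3 4 1), (0 6 3)(1 2 4 5)*(1 3 2)(4 5 6) = (0 4 6 2 5 3)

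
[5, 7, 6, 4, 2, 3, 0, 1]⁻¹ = [6, 7, 4, 5, 3, 0, 2, 1]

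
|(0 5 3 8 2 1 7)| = 7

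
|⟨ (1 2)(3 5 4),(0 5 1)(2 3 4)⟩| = 720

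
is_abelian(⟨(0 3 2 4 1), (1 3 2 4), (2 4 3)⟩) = no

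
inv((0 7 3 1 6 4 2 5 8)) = (0 8 5 2 4 6 1 3 7)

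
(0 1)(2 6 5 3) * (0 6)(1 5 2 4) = (0 5 3 4 1 6 2)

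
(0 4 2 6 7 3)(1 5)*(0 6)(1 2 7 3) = (0 4 7 1 5 2)(3 6)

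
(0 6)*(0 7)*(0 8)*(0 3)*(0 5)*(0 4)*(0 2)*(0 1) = (0 6 7 8 3 5 4 2 1)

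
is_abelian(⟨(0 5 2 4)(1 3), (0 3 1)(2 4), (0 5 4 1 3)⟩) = no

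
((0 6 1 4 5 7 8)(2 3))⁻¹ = (0 8 7 5 4 1 6)(2 3)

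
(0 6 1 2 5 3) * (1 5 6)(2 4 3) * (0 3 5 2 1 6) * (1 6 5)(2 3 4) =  (0 5 6 3 4 1 2)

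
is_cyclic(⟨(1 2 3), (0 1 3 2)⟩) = no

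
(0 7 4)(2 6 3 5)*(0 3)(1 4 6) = (0 7 6)(1 4 3 5 2)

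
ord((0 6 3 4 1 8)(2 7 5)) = 6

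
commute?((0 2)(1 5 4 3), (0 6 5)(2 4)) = no:(0 2)(1 5 4 3)*(0 6 5)(2 4) = (0 4 3 1)(2 6 5), (0 6 5)(2 4)*(0 2)(1 5 4 3) = (0 6 4)(1 5 2 3)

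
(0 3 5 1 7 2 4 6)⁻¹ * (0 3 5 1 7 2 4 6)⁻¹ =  (0 4 7 5)(1 3 6 2)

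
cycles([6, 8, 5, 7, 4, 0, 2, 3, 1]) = (0 6 2 5)(1 8)(3 7)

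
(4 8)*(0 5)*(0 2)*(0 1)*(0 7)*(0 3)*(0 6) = (0 5 2 1 7 3 6)(4 8)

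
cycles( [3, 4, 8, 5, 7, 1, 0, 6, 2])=(0 3 5 1 4 7 6)(2 8)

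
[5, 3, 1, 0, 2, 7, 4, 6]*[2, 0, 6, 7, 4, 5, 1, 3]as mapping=[0→5, 1→7, 2→0, 3→2, 4→6, 5→3, 6→4, 7→1]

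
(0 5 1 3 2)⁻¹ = (0 2 3 1 5)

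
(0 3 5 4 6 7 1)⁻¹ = (0 1 7 6 4 5 3)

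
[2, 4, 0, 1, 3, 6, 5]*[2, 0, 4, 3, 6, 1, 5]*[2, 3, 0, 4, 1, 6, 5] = [1, 5, 0, 2, 4, 6, 3]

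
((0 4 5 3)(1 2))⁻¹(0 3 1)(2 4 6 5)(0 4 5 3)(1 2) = (0 2 4)(1 5 6 3)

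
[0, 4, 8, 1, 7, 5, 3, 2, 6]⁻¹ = [0, 3, 7, 6, 1, 5, 8, 4, 2]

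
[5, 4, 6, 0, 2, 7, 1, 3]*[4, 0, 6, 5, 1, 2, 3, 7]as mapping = [0→2, 1→1, 2→3, 3→4, 4→6, 5→7, 6→0, 7→5]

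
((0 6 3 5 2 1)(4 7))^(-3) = (0 5)(1 3)(2 6)(4 7)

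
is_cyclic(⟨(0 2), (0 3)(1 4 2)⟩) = no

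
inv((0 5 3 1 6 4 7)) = (0 7 4 6 1 3 5)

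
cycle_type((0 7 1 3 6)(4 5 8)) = 3.5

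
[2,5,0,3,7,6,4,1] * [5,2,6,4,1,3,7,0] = [6,3,5,4,0,7,1,2]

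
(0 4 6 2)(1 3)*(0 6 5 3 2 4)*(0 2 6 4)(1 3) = (0 2 4 5 1 6)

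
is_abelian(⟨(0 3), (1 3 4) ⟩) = no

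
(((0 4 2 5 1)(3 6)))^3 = (0 5 4 1 2)(3 6)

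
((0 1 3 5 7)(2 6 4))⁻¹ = (0 7 5 3 1)(2 4 6)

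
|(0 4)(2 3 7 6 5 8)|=6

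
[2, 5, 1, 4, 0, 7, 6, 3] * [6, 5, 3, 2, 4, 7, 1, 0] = [3, 7, 5, 4, 6, 0, 1, 2]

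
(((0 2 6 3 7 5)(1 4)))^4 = (0 7 6)(2 5 3)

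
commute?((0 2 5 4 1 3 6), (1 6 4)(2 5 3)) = no:(0 2 5 4 1 3 6) * (1 6 4)(2 5 3) = (0 5 1 2 3 4 6), (1 6 4)(2 5 3) * (0 2 5 4 1 3 6) = (0 2 4 3 5 6 1)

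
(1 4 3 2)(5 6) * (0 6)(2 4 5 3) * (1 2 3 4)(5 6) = (0 5)(1 6 4 3)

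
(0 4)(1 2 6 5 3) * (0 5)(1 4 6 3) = (0 6)(1 2 3 4 5)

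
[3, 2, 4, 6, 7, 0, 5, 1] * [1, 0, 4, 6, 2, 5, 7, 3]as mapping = [0→6, 1→4, 2→2, 3→7, 4→3, 5→1, 6→5, 7→0]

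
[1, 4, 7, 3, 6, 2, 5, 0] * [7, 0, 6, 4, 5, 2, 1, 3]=[0, 5, 3, 4, 1, 6, 2, 7]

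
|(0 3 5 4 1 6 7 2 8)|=9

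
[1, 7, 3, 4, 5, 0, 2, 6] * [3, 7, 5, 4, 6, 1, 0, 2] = [7, 2, 4, 6, 1, 3, 5, 0]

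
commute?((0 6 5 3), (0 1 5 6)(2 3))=no:(0 6 5 3) * (0 1 5 6)(2 3)=(1 5 2 3), (0 1 5 6)(2 3) * (0 6 5 3)=(0 1 3 2)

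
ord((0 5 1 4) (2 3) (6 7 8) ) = 12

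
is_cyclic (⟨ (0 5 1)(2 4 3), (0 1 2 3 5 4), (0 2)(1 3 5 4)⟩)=no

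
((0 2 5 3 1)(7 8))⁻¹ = (0 1 3 5 2)(7 8)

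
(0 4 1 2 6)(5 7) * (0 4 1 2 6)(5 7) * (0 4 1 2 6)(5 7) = (0 2 4 6 1)(5 7)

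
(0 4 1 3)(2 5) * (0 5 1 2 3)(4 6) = (0 6 4 2 1)(3 5)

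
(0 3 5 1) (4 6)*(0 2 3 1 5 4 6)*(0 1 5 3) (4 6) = (0 5 3 6 4 1 2) 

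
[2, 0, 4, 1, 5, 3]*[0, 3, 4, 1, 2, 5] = [4, 0, 2, 3, 5, 1] 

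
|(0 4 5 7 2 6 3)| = 7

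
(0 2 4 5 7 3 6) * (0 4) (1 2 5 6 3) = (0 5 7 1 2) (4 6) 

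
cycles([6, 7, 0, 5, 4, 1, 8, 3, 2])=(0 6 8 2)(1 7 3 5)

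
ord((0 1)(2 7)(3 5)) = 2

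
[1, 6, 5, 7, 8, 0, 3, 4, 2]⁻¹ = [5, 0, 8, 6, 7, 2, 1, 3, 4]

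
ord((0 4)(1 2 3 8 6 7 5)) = 14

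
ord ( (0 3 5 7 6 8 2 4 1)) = 9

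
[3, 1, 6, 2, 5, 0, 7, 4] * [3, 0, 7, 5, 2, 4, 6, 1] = [5, 0, 6, 7, 4, 3, 1, 2]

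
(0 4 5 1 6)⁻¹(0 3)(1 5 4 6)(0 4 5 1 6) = (0 6 1 5)(3 4)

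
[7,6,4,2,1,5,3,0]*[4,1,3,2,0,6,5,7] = [7,5,0,3,1,6,2,4]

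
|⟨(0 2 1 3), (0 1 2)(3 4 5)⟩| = 120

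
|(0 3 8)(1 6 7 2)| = 12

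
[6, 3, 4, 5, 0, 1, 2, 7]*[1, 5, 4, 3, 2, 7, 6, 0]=[6, 3, 2, 7, 1, 5, 4, 0]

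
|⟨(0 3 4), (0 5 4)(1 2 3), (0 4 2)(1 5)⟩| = 720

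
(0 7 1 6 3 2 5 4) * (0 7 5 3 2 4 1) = (0 5 1 6 2 3 4 7)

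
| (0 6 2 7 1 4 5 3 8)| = 9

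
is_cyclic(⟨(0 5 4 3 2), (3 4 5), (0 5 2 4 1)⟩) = no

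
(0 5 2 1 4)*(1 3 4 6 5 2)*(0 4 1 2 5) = (0 5 2 3 1 6)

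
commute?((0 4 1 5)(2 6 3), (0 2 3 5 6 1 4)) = no:(0 4 1 5)(2 6 3) * (0 2 3 5 6 1 4) = (1 6 5 2), (0 2 3 5 6 1 4) * (0 4 1 5)(2 6 3) = (0 6 5 3)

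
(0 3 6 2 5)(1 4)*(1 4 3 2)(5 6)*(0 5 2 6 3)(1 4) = (0 6 4 1)(2 3)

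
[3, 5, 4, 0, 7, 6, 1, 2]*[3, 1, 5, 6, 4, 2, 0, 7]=[6, 2, 4, 3, 7, 0, 1, 5]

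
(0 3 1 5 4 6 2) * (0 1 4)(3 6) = (0 6 2 1 5)(3 4)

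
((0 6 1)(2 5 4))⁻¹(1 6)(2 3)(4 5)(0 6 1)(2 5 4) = (0 1)(2 4)(3 5)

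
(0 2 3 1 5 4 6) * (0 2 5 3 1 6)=(0 5 4)(1 3 6 2)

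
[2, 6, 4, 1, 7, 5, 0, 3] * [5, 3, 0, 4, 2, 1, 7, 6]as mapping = [0→0, 1→7, 2→2, 3→3, 4→6, 5→1, 6→5, 7→4]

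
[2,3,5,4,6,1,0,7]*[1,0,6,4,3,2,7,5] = [6,4,2,3,7,0,1,5]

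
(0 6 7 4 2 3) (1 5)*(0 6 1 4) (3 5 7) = (0 1 7) (2 5 4) (3 6) 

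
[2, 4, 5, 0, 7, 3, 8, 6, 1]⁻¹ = [3, 8, 0, 5, 1, 2, 7, 4, 6]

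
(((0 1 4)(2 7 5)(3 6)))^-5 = (0 1 4)(2 7 5)(3 6)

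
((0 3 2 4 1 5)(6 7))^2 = (0 2 1)(3 4 5)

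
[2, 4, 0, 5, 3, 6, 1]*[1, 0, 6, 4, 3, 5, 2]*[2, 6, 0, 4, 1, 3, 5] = [5, 4, 6, 3, 1, 0, 2]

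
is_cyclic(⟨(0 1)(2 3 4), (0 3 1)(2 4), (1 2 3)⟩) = no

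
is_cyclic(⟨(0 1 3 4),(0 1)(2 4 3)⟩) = no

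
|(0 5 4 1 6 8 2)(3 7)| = 14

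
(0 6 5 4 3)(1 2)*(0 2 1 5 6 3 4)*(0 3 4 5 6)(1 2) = (0 4 5 3 1 2 6)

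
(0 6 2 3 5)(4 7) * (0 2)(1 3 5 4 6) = (0 1 3 4 7 6)(2 5)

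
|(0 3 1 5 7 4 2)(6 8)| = 14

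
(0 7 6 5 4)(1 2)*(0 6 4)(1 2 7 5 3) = (0 5)(1 7 4 6 3)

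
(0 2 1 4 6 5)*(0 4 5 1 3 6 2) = (1 5 4 2 3 6)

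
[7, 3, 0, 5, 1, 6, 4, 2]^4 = [7, 4, 0, 1, 6, 3, 5, 2]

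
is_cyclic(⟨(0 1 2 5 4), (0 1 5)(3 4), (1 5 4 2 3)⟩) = no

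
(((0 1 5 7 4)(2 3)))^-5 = (2 3)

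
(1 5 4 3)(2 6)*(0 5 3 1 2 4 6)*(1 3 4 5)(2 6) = (0 1 4 3 6 5 2)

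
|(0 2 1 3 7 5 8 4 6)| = 9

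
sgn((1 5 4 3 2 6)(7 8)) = 1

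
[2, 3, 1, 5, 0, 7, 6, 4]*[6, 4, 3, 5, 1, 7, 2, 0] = [3, 5, 4, 7, 6, 0, 2, 1]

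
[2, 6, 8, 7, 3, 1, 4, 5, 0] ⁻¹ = [8, 5, 0, 4, 6, 7, 1, 3, 2] 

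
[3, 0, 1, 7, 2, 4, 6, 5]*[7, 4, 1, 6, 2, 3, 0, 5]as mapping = [0→6, 1→7, 2→4, 3→5, 4→1, 5→2, 6→0, 7→3]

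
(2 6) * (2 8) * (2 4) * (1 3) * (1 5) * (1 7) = (1 3 5 7)(2 6 8 4)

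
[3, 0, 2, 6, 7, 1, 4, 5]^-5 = [6, 3, 2, 4, 5, 0, 7, 1]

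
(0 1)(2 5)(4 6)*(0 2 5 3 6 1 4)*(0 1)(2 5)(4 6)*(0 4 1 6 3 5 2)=(0 3 1 2 5)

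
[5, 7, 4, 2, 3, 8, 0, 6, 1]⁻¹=[6, 8, 3, 4, 2, 0, 7, 1, 5]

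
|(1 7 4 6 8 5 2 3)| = 8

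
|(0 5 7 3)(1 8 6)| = 12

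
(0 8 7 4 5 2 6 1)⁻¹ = (0 1 6 2 5 4 7 8)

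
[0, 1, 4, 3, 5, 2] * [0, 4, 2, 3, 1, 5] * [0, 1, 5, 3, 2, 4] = [0, 2, 1, 3, 4, 5]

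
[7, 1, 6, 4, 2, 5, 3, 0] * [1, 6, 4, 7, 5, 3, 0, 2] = [2, 6, 0, 5, 4, 3, 7, 1]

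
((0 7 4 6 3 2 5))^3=(0 6 5 4 2 7 3)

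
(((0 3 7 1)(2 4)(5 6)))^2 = (0 7)(1 3)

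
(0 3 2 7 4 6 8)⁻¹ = (0 8 6 4 7 2 3)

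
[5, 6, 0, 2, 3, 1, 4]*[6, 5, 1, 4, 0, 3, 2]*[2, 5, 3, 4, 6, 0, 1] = [4, 3, 1, 5, 6, 0, 2]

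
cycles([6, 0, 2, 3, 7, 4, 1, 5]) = (0 6 1)(4 7 5)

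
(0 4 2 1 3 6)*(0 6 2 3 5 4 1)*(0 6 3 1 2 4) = (0 2 6 3 4 1 5)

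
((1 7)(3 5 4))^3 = (1 7)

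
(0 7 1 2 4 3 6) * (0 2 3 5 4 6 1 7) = (1 3)(2 6)(4 5)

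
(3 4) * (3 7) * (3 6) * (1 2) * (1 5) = (1 2 5)(3 4 7 6)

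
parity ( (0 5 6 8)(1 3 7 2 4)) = odd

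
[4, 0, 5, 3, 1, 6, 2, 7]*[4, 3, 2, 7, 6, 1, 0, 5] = [6, 4, 1, 7, 3, 0, 2, 5]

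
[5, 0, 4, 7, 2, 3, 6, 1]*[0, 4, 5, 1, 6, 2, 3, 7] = [2, 0, 6, 7, 5, 1, 3, 4]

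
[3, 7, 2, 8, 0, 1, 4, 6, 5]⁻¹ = [4, 5, 2, 0, 6, 8, 7, 1, 3]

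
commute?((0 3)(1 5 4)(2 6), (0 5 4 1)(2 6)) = no:(0 3)(1 5 4)(2 6) * (0 5 4 1)(2 6) = (0 3 5 1 4), (0 5 4 1)(2 6) * (0 3)(1 5 4)(2 6) = (0 4 5 1 3)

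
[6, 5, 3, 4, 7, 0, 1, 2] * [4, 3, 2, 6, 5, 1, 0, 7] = [0, 1, 6, 5, 7, 4, 3, 2]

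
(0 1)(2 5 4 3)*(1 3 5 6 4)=(0 3 2 6 4 5 1)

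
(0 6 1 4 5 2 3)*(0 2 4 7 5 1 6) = (1 7 5 4)(2 3)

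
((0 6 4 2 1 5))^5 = (0 5 1 2 4 6)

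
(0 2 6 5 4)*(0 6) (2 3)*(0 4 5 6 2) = (0 3) (2 4) 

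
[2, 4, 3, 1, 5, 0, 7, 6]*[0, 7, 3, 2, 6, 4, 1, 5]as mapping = [0→3, 1→6, 2→2, 3→7, 4→4, 5→0, 6→5, 7→1]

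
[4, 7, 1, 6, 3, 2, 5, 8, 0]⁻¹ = [8, 2, 5, 4, 0, 6, 3, 1, 7]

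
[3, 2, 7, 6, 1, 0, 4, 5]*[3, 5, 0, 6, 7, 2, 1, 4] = [6, 0, 4, 1, 5, 3, 7, 2]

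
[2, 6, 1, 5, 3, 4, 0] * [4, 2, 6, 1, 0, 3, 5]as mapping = [0→6, 1→5, 2→2, 3→3, 4→1, 5→0, 6→4]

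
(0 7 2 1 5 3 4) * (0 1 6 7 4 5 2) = (0 4 1 2 6 7)(3 5)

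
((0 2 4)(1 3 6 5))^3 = (1 5 6 3)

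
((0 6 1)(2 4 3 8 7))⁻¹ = (0 1 6)(2 7 8 3 4)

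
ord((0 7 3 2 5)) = 5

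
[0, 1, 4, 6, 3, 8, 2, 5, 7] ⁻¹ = [0, 1, 6, 4, 2, 7, 3, 8, 5] 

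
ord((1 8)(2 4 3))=6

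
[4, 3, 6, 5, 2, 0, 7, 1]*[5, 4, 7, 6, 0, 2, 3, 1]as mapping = [0→0, 1→6, 2→3, 3→2, 4→7, 5→5, 6→1, 7→4]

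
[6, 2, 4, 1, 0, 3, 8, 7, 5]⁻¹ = [4, 3, 1, 5, 2, 8, 0, 7, 6]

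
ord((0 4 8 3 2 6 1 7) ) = 8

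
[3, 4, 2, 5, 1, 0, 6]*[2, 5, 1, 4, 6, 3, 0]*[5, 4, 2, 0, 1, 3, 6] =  [1, 6, 4, 0, 3, 2, 5]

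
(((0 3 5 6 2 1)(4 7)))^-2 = (0 2 5)(1 6 3)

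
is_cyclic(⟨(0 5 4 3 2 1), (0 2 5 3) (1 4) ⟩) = no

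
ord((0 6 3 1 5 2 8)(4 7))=14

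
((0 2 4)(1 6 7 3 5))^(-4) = (0 4 2)(1 6 7 3 5)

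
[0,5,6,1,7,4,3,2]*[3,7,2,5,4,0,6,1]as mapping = [0→3,1→0,2→6,3→7,4→1,5→4,6→5,7→2]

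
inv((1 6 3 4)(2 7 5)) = (1 4 3 6)(2 5 7)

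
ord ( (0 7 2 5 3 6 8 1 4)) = 9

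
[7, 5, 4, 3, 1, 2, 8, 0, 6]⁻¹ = [7, 4, 5, 3, 2, 1, 8, 0, 6]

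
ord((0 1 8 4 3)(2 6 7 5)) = 20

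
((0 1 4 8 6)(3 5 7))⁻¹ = (0 6 8 4 1)(3 7 5)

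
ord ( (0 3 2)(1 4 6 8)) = 12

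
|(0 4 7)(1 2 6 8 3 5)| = 6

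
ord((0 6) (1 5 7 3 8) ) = 10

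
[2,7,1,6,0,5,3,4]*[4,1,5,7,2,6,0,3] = [5,3,1,0,4,6,7,2]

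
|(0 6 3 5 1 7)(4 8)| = 6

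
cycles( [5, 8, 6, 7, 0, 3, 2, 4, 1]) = (0 5 3 7 4)(1 8)(2 6)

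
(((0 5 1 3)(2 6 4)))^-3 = (0 5 1 3)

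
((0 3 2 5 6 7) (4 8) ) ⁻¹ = (0 7 6 5 2 3) (4 8) 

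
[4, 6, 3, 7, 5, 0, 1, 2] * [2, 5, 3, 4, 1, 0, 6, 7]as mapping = [0→1, 1→6, 2→4, 3→7, 4→0, 5→2, 6→5, 7→3]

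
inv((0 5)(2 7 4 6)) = (0 5)(2 6 4 7)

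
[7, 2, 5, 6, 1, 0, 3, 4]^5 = [5, 4, 1, 6, 7, 2, 3, 0]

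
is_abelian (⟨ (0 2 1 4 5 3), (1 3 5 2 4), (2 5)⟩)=no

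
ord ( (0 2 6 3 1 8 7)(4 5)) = 14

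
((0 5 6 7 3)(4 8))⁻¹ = (0 3 7 6 5)(4 8)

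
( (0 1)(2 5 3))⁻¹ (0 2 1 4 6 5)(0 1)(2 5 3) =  (0 4 6 3 1 5)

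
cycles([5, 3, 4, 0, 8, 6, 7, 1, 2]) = (0 5 6 7 1 3)(2 4 8)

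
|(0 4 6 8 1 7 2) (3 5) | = 14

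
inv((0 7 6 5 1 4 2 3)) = (0 3 2 4 1 5 6 7)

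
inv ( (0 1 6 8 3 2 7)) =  (0 7 2 3 8 6 1)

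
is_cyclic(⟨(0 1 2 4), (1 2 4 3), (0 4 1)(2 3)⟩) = no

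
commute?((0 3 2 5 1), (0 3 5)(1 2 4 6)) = no:(0 3 2 5 1)*(0 3 5)(1 2 4 6) = (0 5 2)(1 3 4 6), (0 3 5)(1 2 4 6)*(0 3 2 5 1) = (0 2 4 6)(1 5 3)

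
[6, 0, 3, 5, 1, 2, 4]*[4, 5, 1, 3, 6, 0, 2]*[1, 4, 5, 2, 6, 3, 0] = [5, 6, 2, 1, 3, 4, 0]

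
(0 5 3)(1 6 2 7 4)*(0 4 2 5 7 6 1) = (0 7 2 6 5 3 4)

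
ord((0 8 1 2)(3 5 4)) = 12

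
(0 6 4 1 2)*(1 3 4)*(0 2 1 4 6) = (3 6 4)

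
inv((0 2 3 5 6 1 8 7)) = (0 7 8 1 6 5 3 2)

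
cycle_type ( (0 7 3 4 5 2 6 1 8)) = 9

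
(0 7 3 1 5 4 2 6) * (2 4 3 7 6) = (0 6)(1 5 3)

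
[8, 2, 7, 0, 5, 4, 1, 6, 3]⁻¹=[3, 6, 1, 8, 5, 4, 7, 2, 0]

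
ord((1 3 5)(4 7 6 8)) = 12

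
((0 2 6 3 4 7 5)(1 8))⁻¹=(0 5 7 4 3 6 2)(1 8)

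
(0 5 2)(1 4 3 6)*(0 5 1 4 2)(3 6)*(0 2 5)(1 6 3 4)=(0 6 1 5 2)(3 4)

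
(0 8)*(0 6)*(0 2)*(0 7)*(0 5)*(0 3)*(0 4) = (0 8 6 2 7 5 3 4)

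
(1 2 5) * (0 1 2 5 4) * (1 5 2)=(0 5 1 2 4)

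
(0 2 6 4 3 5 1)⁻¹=(0 1 5 3 4 6 2)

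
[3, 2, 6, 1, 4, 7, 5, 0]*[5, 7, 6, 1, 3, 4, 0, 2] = [1, 6, 0, 7, 3, 2, 4, 5] 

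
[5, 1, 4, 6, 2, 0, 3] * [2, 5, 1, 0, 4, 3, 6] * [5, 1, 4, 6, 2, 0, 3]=[6, 0, 2, 3, 1, 4, 5]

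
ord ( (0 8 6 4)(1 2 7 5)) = 4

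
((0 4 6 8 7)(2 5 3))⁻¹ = (0 7 8 6 4)(2 3 5)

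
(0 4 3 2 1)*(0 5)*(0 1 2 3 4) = (1 5)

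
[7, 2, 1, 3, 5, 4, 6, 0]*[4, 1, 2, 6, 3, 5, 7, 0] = [0, 2, 1, 6, 5, 3, 7, 4]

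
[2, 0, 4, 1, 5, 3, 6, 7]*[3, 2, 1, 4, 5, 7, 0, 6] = [1, 3, 5, 2, 7, 4, 0, 6] 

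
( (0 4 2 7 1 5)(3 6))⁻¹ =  (0 5 1 7 2 4)(3 6)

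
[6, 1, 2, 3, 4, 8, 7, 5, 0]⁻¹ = [8, 1, 2, 3, 4, 7, 0, 6, 5]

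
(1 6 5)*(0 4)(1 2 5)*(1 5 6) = (0 4)(2 6 5)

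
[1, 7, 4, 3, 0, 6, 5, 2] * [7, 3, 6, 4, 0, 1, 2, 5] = [3, 5, 0, 4, 7, 2, 1, 6]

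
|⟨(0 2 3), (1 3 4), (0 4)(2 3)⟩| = 60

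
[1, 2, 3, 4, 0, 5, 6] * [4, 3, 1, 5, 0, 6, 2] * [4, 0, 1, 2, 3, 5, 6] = [2, 0, 5, 4, 3, 6, 1]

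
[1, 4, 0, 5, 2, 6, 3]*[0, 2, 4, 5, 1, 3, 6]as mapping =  [0→2, 1→1, 2→0, 3→3, 4→4, 5→6, 6→5]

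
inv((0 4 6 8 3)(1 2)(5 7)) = (0 3 8 6 4)(1 2)(5 7)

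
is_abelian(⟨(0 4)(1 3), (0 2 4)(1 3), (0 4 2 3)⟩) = no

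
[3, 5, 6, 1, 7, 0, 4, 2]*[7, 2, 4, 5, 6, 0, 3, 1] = [5, 0, 3, 2, 1, 7, 6, 4]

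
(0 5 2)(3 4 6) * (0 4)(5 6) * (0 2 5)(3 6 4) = (0 4)(2 3)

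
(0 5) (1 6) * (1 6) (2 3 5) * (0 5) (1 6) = (0 2 3) (1 6) 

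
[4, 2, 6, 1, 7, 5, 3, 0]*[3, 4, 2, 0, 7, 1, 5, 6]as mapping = [0→7, 1→2, 2→5, 3→4, 4→6, 5→1, 6→0, 7→3]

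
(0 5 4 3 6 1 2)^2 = (0 4 6 2 5 3 1)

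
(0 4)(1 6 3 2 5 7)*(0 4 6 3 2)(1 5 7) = (0 6 2 7 5 1 3)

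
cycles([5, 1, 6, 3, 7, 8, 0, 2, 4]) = (0 5 8 4 7 2 6)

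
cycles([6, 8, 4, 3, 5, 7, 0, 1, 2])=(0 6)(1 8 2 4 5 7)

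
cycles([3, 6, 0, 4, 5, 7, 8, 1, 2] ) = (0 3 4 5 7 1 6 8 2)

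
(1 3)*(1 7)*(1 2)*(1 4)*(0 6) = (0 6)(1 3 7 2 4)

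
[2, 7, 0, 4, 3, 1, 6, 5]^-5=[2, 7, 0, 4, 3, 1, 6, 5]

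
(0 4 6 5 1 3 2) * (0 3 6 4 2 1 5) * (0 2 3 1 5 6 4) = (0 3 5 6 2 1 4)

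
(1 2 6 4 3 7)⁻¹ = (1 7 3 4 6 2)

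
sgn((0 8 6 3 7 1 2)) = 1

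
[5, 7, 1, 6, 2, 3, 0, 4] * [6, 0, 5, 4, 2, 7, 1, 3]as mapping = [0→7, 1→3, 2→0, 3→1, 4→5, 5→4, 6→6, 7→2]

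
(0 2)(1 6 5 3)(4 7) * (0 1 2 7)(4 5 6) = (0 7 5 3 2 1 4)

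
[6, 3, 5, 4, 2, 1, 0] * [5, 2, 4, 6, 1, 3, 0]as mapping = [0→0, 1→6, 2→3, 3→1, 4→4, 5→2, 6→5]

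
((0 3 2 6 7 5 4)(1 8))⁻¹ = (0 4 5 7 6 2 3)(1 8)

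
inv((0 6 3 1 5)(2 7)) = (0 5 1 3 6)(2 7)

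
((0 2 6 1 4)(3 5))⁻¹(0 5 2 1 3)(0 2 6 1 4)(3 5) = (2 3 6 4 5)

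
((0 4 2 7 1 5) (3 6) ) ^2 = (0 2 1) (4 7 5) 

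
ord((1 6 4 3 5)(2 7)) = 10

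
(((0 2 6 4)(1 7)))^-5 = (0 4 6 2)(1 7)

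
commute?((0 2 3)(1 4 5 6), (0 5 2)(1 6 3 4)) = no:(0 2 3)(1 4 5 6) * (0 5 2)(1 6 3 4) = (2 4)(3 5), (0 5 2)(1 6 3 4) * (0 2 3)(1 4 5 6) = (0 6)(3 5)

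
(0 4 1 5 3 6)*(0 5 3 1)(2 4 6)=(0 6 5 1 3 2 4)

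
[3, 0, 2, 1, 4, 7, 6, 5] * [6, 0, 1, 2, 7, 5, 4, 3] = [2, 6, 1, 0, 7, 3, 4, 5]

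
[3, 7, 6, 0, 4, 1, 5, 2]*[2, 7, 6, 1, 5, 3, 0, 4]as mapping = [0→1, 1→4, 2→0, 3→2, 4→5, 5→7, 6→3, 7→6]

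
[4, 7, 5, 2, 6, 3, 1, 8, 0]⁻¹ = [8, 6, 3, 5, 0, 2, 4, 1, 7]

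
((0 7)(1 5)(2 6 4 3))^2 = (2 4)(3 6)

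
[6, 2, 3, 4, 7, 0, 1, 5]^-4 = [3, 7, 5, 0, 6, 2, 4, 1]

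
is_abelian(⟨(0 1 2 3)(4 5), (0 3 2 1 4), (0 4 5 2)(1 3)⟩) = no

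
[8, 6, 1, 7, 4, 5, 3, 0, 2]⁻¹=[7, 2, 8, 6, 4, 5, 1, 3, 0]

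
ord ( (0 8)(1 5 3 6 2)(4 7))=10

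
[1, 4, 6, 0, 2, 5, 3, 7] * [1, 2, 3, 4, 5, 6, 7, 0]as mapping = [0→2, 1→5, 2→7, 3→1, 4→3, 5→6, 6→4, 7→0]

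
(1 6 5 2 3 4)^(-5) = (1 6 5 2 3 4)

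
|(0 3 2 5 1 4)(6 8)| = 6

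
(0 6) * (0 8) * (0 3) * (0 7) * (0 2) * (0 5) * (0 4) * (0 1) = (0 6 8 3 7 2 5 4 1)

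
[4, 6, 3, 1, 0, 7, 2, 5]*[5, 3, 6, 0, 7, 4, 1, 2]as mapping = [0→7, 1→1, 2→0, 3→3, 4→5, 5→2, 6→6, 7→4]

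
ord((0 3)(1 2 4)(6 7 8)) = 6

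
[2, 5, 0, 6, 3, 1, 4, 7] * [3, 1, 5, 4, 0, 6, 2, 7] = [5, 6, 3, 2, 4, 1, 0, 7]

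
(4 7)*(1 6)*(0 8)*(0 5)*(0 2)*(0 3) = (0 8 5 2 3)(1 6)(4 7)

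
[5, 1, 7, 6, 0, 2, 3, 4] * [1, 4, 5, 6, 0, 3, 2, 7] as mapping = [0→3, 1→4, 2→7, 3→2, 4→1, 5→5, 6→6, 7→0] 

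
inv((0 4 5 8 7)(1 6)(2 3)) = (0 7 8 5 4)(1 6)(2 3)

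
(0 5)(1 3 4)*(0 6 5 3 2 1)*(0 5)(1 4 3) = (0 1 2 4 5 6)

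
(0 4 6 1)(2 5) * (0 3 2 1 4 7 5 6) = (0 7 5 1 3 2 6 4)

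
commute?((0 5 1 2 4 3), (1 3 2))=no:(0 5 1 2 4 3)*(1 3 2)=(0 5 3)(2 4), (1 3 2)*(0 5 1 2 4 3)=(0 5 1)(3 4)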